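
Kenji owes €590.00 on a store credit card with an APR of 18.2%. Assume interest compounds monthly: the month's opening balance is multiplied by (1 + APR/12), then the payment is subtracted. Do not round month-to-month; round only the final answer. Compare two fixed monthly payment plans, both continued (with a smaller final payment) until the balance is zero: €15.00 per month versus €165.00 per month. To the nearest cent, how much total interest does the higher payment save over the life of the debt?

€293.11

Monthly rate r = 18.2%/12 = 1.51667% = 0.0151667.
At €15.00/mo: n = ⌈−ln(1 − rB₀/P)/ln(1+r)⌉ = 61 payments (last €4.56); total interest = total paid − €590.00 = €314.56.
At €165.00/mo: 4 payments (last €116.45); total interest €21.45.
Interest saved = €314.56 − €21.45 = €293.11.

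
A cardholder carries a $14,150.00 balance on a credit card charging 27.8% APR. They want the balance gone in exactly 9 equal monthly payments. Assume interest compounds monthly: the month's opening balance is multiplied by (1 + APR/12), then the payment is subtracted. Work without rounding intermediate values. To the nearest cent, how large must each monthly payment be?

$1,759.90

Monthly rate r = 27.8%/12 = 2.31667% = 0.0231667.
Level-payment amortization: P = B₀·r / (1 − (1+r)^(−n)) = 14150.00·0.0231667 / (1 − 1.02317^(−9)).
Denominator 1 − (1+r)^(−9) = 0.18626583.
P = 327.808 / 0.18626583 ≈ 1759.90.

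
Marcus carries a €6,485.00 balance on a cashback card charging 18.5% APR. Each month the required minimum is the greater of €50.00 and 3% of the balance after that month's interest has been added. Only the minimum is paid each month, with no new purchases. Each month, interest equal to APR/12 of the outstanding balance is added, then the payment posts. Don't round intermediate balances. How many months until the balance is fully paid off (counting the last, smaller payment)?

137 months

Monthly rate r = 18.5%/12 = 1.54167% = 0.0154167.
While 3% of the post-interest balance exceeds €50.00, each month B ← (B·(1+r))·(1 − 0.03), i.e. B shrinks by the factor (1+r)·0.97 = 0.98495.
This holds for months 1–91. Entering month 92 the balance is €1,632.18; 3% of the post-interest balance is now below €50.00, so the flat €50.00 minimum applies from here.
From month 92 a fixed €50.00 at rate r clears €1,632.18 in 46 more payments. Total: 91 + 46 = 137 months.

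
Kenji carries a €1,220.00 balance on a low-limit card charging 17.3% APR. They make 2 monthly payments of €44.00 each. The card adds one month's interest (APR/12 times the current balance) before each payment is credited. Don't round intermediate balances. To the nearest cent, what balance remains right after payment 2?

€1,166.80

Monthly rate r = 17.3%/12 = 1.44167% = 0.0144167.
Each month: B ← B·(1+r) − €44.00.
Month 1: interest €17.59; balance after payment €1,193.59.
Month 2: interest €17.21; balance after payment €1,166.80.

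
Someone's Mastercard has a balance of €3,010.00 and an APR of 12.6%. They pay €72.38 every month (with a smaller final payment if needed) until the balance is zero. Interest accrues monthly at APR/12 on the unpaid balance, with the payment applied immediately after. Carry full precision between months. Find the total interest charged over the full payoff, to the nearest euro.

Monthly rate r = 12.6%/12 = 1.05% = 0.0105.
Payoff takes n = ⌈−ln(1 − rB₀/P)/ln(1+r)⌉ = ⌈54.940⌉ = 55 payments; the last is €68.05.
Total paid = 54·€72.38 + €68.05 = €3,976.57.
Total interest = total paid − principal = €3,976.57 − €3,010.00 = €966.57.

€967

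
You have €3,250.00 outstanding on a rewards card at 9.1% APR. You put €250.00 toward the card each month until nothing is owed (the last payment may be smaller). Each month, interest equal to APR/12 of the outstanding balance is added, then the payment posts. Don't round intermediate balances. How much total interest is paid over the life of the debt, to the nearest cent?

Monthly rate r = 9.1%/12 = 0.758333% = 0.00758333.
Payoff takes n = ⌈−ln(1 − rB₀/P)/ln(1+r)⌉ = ⌈13.738⌉ = 14 payments; the last is €184.71.
Total paid = 13·€250.00 + €184.71 = €3,434.71.
Total interest = total paid − principal = €3,434.71 − €3,250.00 = €184.71.

€184.71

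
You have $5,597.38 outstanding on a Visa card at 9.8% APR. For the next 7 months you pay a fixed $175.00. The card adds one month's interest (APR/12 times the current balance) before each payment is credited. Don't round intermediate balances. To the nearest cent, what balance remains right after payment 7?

$4,669.89

Monthly rate r = 9.8%/12 = 0.816667% = 0.00816667.
Each month: B ← B·(1+r) − $175.00.
Month 1: interest $45.71; balance after payment $5,468.09.
Month 2: interest $44.66; balance after payment $5,337.75.
Month 3: interest $43.59; balance after payment $5,206.34.
Month 4: interest $42.52; balance after payment $5,073.86.
Month 5: interest $41.44; balance after payment $4,940.29.
Month 6: interest $40.35; balance after payment $4,805.64.
Month 7: interest $39.25; balance after payment $4,669.89.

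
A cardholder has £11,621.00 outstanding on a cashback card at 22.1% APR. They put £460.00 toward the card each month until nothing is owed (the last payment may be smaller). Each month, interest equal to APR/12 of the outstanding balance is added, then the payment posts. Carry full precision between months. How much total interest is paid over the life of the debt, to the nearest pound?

Monthly rate r = 22.1%/12 = 1.84167% = 0.0184167.
Payoff takes n = ⌈−ln(1 − rB₀/P)/ln(1+r)⌉ = ⌈34.302⌉ = 35 payments; the last is £139.67.
Total paid = 34·£460.00 + £139.67 = £15,779.67.
Total interest = total paid − principal = £15,779.67 − £11,621.00 = £4,158.67.

£4,159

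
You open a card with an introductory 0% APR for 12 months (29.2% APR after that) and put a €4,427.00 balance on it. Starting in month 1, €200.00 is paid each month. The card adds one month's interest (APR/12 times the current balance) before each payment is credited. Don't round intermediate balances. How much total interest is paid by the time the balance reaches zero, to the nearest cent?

€329.15

Promo months 1–12 at r₀ = 0%/12 = 0; months 13+ at r₁ = 29.2%/12 = 0.0243333.
After month 12 (no interest yet): B = €4,427.00 − 12·€200.00 = €2,027.00.
Then at r₁ with €200.00/mo: n₂ = −ln(1 − r₁·B/P)/ln(1+r₁) ≈ 11.78 → 12 more payments.
Total paid = 23·€200.00 + €156.15 = €4,756.15; interest = €4,756.15 − €4,427.00 = €329.15.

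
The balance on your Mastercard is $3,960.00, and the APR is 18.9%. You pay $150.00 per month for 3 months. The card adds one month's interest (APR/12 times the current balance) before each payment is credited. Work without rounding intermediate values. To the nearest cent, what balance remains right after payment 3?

$3,692.95

Monthly rate r = 18.9%/12 = 1.575% = 0.01575.
Each month: B ← B·(1+r) − $150.00.
Month 1: interest $62.37; balance after payment $3,872.37.
Month 2: interest $60.99; balance after payment $3,783.36.
Month 3: interest $59.59; balance after payment $3,692.95.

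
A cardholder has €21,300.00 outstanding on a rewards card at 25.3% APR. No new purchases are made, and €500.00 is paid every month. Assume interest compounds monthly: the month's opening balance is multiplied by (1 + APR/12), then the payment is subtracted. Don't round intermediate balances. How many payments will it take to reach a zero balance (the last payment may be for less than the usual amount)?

110 months

Monthly rate r = 25.3%/12 = 2.10833% = 0.0210833.
Recurrence: B ← B·(1+r) − €500.00.
Month 1: interest €449.07; balance after payment €21,249.08.
Month 2: interest €448.00; balance after payment €21,197.08.
Closed form: n = −ln(1 − rB₀/P)/ln(1+r) = −ln(0.10185)/ln(1.02108) ≈ 109.482, so the balance reaches zero during payment 110.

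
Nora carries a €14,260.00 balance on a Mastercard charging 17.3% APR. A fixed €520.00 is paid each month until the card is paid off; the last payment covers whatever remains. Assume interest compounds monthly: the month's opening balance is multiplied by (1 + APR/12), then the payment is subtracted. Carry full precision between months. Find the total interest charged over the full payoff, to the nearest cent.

Monthly rate r = 17.3%/12 = 1.44167% = 0.0144167.
Payoff takes n = ⌈−ln(1 − rB₀/P)/ln(1+r)⌉ = ⌈35.148⌉ = 36 payments; the last is €77.62.
Total paid = 35·€520.00 + €77.62 = €18,277.62.
Total interest = total paid − principal = €18,277.62 − €14,260.00 = €4,017.62.

€4,017.62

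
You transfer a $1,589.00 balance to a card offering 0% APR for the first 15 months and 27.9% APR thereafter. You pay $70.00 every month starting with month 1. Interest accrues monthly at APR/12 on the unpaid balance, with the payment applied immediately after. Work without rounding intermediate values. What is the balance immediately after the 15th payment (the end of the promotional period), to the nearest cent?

Promo months 1–15 at r₀ = 0%/12 = 0; months 16+ at r₁ = 27.9%/12 = 0.02325.
After month 15 (no interest yet): B = $1,589.00 − 15·$70.00 = $539.00.

$539.00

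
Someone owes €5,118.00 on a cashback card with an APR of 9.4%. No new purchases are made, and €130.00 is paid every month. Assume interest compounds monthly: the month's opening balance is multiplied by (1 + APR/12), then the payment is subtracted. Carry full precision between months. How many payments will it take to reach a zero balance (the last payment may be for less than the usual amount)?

Monthly rate r = 9.4%/12 = 0.783333% = 0.00783333.
Recurrence: B ← B·(1+r) − €130.00.
Month 1: interest €40.09; balance after payment €5,028.09.
Month 2: interest €39.39; balance after payment €4,937.48.
Closed form: n = −ln(1 − rB₀/P)/ln(1+r) = −ln(0.69161)/ln(1.00783) ≈ 47.257, so the balance reaches zero during payment 48.

48 months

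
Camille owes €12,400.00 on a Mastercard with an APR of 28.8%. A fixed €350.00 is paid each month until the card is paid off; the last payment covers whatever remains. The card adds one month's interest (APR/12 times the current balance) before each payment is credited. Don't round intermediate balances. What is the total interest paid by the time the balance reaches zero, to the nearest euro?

€15,625

Monthly rate r = 28.8%/12 = 2.4% = 0.024.
Payoff takes n = ⌈−ln(1 − rB₀/P)/ln(1+r)⌉ = ⌈80.072⌉ = 81 payments; the last is €25.43.
Total paid = 80·€350.00 + €25.43 = €28,025.43.
Total interest = total paid − principal = €28,025.43 − €12,400.00 = €15,625.43.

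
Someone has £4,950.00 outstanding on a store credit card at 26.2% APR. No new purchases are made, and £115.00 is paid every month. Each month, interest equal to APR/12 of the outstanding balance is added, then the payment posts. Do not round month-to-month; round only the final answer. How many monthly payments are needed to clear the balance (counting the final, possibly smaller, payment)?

Monthly rate r = 26.2%/12 = 2.18333% = 0.0218333.
Recurrence: B ← B·(1+r) − £115.00.
Month 1: interest £108.08; balance after payment £4,943.07.
Month 2: interest £107.92; balance after payment £4,936.00.
Closed form: n = −ln(1 − rB₀/P)/ln(1+r) = −ln(0.060217)/ln(1.02183) ≈ 130.093, so the balance reaches zero during payment 131.

131 months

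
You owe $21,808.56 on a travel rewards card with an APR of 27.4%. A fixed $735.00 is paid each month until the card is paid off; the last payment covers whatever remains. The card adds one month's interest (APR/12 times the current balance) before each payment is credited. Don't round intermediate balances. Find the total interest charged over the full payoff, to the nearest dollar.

$15,034

Monthly rate r = 27.4%/12 = 2.28333% = 0.0228333.
Payoff takes n = ⌈−ln(1 − rB₀/P)/ln(1+r)⌉ = ⌈50.125⌉ = 51 payments; the last is $92.81.
Total paid = 50·$735.00 + $92.81 = $36,842.81.
Total interest = total paid − principal = $36,842.81 − $21,808.56 = $15,034.25.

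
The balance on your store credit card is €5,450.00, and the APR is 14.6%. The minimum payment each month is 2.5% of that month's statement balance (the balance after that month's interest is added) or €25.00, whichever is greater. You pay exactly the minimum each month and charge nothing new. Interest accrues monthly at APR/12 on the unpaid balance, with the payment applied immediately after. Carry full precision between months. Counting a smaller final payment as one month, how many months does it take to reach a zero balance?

Monthly rate r = 14.6%/12 = 1.21667% = 0.0121667.
While 2.5% of the post-interest balance exceeds €25.00, each month B ← (B·(1+r))·(1 − 0.025), i.e. B shrinks by the factor (1+r)·0.975 = 0.98686.
This holds for months 1–130. Entering month 131 the balance is €976.70; 2.5% of the post-interest balance is now below €25.00, so the flat €25.00 minimum applies from here.
From month 131 a fixed €25.00 at rate r clears €976.70 in 54 more payments. Total: 130 + 54 = 184 months.

184 months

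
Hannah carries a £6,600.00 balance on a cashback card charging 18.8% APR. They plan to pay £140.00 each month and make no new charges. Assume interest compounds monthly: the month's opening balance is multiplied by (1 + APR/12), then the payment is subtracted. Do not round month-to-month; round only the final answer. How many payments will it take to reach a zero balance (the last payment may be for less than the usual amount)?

87 payments

Monthly rate r = 18.8%/12 = 1.56667% = 0.0156667.
Recurrence: B ← B·(1+r) − £140.00.
Month 1: interest £103.40; balance after payment £6,563.40.
Month 2: interest £102.83; balance after payment £6,526.23.
Closed form: n = −ln(1 − rB₀/P)/ln(1+r) = −ln(0.26143)/ln(1.01567) ≈ 86.303, so the balance reaches zero during payment 87.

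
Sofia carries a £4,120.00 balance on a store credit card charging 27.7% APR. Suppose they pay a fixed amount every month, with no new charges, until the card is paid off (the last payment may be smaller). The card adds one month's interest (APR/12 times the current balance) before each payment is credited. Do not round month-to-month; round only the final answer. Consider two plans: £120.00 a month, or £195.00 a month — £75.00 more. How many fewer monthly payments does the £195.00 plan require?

Monthly rate r = 27.7%/12 = 2.30833% = 0.0230833.
At £120.00/mo: n = ⌈−ln(1 − rB₀/P)/ln(1+r)⌉ = 69 payments (last £110.18); total interest = total paid − £4,120.00 = £4,150.18.
At £195.00/mo: 30 payments (last £60.77); total interest £1,595.77.
Payments saved = 69 − 30 = 39.

39 fewer payments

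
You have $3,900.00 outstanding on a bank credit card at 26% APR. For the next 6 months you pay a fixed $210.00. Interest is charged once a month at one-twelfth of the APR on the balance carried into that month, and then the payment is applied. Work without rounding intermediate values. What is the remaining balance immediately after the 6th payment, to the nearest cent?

$3,105.01

Monthly rate r = 26%/12 = 2.16667% = 0.0216667.
Each month: B ← B·(1+r) − $210.00.
Month 1: interest $84.50; balance after payment $3,774.50.
Month 2: interest $81.78; balance after payment $3,646.28.
Month 3: interest $79.00; balance after payment $3,515.28.
Month 4: interest $76.16; balance after payment $3,381.45.
Month 5: interest $73.26; balance after payment $3,244.71.
Month 6: interest $70.30; balance after payment $3,105.01.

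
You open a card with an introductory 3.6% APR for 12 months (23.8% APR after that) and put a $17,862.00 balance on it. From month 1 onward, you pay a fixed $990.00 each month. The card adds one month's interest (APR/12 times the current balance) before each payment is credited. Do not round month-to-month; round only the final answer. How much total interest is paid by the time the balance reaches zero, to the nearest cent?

$978.86

Promo months 1–12 at r₀ = 3.6%/12 = 0.003; months 13+ at r₁ = 23.8%/12 = 0.0198333.
After month 12: iterate B ← B·(1+r₀) − $990.00 for 12 months → $6,437.76.
Then at r₁ with $990.00/mo: n₂ = −ln(1 − r₁·B/P)/ln(1+r₁) ≈ 7.03 → 8 more payments.
Total paid = 19·$990.00 + $30.86 = $18,840.86; interest = $18,840.86 − $17,862.00 = $978.86.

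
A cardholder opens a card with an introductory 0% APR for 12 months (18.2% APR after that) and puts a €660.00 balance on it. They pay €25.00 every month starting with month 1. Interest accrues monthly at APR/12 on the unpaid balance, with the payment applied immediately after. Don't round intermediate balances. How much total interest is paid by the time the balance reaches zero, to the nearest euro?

Promo months 1–12 at r₀ = 0%/12 = 0; months 13+ at r₁ = 18.2%/12 = 0.0151667.
After month 12 (no interest yet): B = €660.00 − 12·€25.00 = €360.00.
Then at r₁ with €25.00/mo: n₂ = −ln(1 − r₁·B/P)/ln(1+r₁) ≈ 16.37 → 17 more payments.
Total paid = 28·€25.00 + €9.29 = €709.29; interest = €709.29 − €660.00 = €49.29.

€49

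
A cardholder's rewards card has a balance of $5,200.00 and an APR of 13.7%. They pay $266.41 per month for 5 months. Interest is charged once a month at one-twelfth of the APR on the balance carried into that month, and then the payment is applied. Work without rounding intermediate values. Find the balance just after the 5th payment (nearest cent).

$4,140.87

Monthly rate r = 13.7%/12 = 1.14167% = 0.0114167.
Each month: B ← B·(1+r) − $266.41.
Month 1: interest $59.37; balance after payment $4,992.96.
Month 2: interest $57.00; balance after payment $4,783.55.
Month 3: interest $54.61; balance after payment $4,571.75.
Month 4: interest $52.19; balance after payment $4,357.54.
Month 5: interest $49.75; balance after payment $4,140.87.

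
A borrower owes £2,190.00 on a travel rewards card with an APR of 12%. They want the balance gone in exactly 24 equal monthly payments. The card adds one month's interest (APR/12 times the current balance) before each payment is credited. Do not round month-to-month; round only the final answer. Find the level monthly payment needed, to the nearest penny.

Monthly rate r = 12%/12 = 1% = 0.01.
Level-payment amortization: P = B₀·r / (1 − (1+r)^(−n)) = 2190.00·0.01 / (1 − 1.01^(−24)).
Denominator 1 − (1+r)^(−24) = 0.212433873.
P = 21.9 / 0.212433873 ≈ 103.09.

£103.09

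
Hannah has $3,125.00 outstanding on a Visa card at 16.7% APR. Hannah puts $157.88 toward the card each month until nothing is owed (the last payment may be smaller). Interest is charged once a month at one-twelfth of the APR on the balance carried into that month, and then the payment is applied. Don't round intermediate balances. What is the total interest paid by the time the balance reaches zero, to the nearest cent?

$556.07

Monthly rate r = 16.7%/12 = 1.39167% = 0.0139167.
Payoff takes n = ⌈−ln(1 − rB₀/P)/ln(1+r)⌉ = ⌈23.314⌉ = 24 payments; the last is $49.83.
Total paid = 23·$157.88 + $49.83 = $3,681.07.
Total interest = total paid − principal = $3,681.07 − $3,125.00 = $556.07.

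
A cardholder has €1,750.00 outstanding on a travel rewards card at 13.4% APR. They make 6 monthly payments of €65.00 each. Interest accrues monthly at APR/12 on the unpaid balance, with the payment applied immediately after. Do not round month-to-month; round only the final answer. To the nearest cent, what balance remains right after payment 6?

Monthly rate r = 13.4%/12 = 1.11667% = 0.0111667.
Each month: B ← B·(1+r) − €65.00.
Month 1: interest €19.54; balance after payment €1,704.54.
Month 2: interest €19.03; balance after payment €1,658.58.
Month 3: interest €18.52; balance after payment €1,612.10.
Month 4: interest €18.00; balance after payment €1,565.10.
Month 5: interest €17.48; balance after payment €1,517.58.
Month 6: interest €16.95; balance after payment €1,469.52.

€1,469.52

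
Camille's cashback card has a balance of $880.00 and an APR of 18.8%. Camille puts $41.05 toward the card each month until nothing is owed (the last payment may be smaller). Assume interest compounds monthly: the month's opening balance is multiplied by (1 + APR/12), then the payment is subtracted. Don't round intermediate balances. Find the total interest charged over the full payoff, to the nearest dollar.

$201

Monthly rate r = 18.8%/12 = 1.56667% = 0.0156667.
Payoff takes n = ⌈−ln(1 − rB₀/P)/ln(1+r)⌉ = ⌈26.326⌉ = 27 payments; the last is $13.47.
Total paid = 26·$41.05 + $13.47 = $1,080.77.
Total interest = total paid − principal = $1,080.77 − $880.00 = $200.77.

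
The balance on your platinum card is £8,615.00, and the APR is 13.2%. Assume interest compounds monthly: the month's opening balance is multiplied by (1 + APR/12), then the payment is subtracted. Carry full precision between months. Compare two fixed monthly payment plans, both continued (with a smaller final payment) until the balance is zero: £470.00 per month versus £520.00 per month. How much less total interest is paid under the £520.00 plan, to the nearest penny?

Monthly rate r = 13.2%/12 = 1.1% = 0.011.
At £470.00/mo: n = ⌈−ln(1 − rB₀/P)/ln(1+r)⌉ = 21 payments (last £274.78); total interest = total paid − £8,615.00 = £1,059.78.
At £520.00/mo: 19 payments (last £203.54); total interest £948.54.
Interest saved = £1,059.78 − £948.54 = £111.24.

£111.24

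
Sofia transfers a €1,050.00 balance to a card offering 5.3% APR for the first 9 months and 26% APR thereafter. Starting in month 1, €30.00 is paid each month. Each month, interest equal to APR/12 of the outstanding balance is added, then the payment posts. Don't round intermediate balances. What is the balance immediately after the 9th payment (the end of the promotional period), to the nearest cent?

Promo months 1–9 at r₀ = 5.3%/12 = 0.00441667; months 10+ at r₁ = 26%/12 = 0.0216667.
After month 9: iterate B ← B·(1+r₀) − €30.00 for 9 months → €817.66.

€817.66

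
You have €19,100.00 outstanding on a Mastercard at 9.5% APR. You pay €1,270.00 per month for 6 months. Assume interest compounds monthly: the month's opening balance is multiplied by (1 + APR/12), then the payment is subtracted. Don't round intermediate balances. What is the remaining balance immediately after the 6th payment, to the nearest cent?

€12,252.98

Monthly rate r = 9.5%/12 = 0.791667% = 0.00791667.
Each month: B ← B·(1+r) − €1,270.00.
Month 1: interest €151.21; balance after payment €17,981.21.
Month 2: interest €142.35; balance after payment €16,853.56.
Month 3: interest €133.42; balance after payment €15,716.98.
Month 4: interest €124.43; balance after payment €14,571.41.
Month 5: interest €115.36; balance after payment €13,416.77.
Month 6: interest €106.22; balance after payment €12,252.98.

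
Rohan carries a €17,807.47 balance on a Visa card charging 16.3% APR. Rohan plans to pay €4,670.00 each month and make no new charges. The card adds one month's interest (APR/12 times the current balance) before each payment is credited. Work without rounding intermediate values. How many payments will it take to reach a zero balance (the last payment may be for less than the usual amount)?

4 payments

Monthly rate r = 16.3%/12 = 1.35833% = 0.0135833.
Recurrence: B ← B·(1+r) − €4,670.00.
Month 1: interest €241.88; balance after payment €13,379.35.
Month 2: interest €181.74; balance after payment €8,891.09.
Month 3: interest €120.77; balance after payment €4,341.86.
Month 4: interest €58.98; balance after payment €0.00.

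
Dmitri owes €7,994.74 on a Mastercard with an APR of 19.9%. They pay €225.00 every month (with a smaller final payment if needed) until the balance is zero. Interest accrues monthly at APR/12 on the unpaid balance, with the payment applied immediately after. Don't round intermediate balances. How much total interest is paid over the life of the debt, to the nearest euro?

Monthly rate r = 19.9%/12 = 1.65833% = 0.0165833.
Payoff takes n = ⌈−ln(1 − rB₀/P)/ln(1+r)⌉ = ⌈54.097⌉ = 55 payments; the last is €21.98.
Total paid = 54·€225.00 + €21.98 = €12,171.98.
Total interest = total paid − principal = €12,171.98 − €7,994.74 = €4,177.24.

€4,177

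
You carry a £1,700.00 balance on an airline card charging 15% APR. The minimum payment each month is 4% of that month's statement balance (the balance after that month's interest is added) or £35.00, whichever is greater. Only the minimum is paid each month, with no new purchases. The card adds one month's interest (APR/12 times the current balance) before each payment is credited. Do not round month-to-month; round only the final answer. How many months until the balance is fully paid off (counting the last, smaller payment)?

Monthly rate r = 15%/12 = 1.25% = 0.0125.
While 4% of the post-interest balance exceeds £35.00, each month B ← (B·(1+r))·(1 − 0.04), i.e. B shrinks by the factor (1+r)·0.96 = 0.972.
This holds for months 1–24. Entering month 25 the balance is £859.88; 4% of the post-interest balance is now below £35.00, so the flat £35.00 minimum applies from here.
From month 25 a fixed £35.00 at rate r clears £859.88 in 30 more payments. Total: 24 + 30 = 54 months.

54 months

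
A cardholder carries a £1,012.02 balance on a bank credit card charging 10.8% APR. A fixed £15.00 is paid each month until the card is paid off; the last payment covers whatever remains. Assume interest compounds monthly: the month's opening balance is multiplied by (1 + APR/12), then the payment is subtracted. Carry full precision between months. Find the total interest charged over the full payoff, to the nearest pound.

£552

Monthly rate r = 10.8%/12 = 0.9% = 0.009.
Payoff takes n = ⌈−ln(1 − rB₀/P)/ln(1+r)⌉ = ⌈104.298⌉ = 105 payments; the last is £4.49.
Total paid = 104·£15.00 + £4.49 = £1,564.49.
Total interest = total paid − principal = £1,564.49 − £1,012.02 = £552.47.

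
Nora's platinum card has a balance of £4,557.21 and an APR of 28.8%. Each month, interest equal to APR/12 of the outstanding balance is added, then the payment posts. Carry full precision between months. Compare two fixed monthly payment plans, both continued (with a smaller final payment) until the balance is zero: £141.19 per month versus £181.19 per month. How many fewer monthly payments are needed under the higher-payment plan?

Monthly rate r = 28.8%/12 = 2.4% = 0.024.
At £141.19/mo: n = ⌈−ln(1 − rB₀/P)/ln(1+r)⌉ = 63 payments (last £117.41); total interest = total paid − £4,557.21 = £4,313.98.
At £181.19/mo: 40 payments (last £3.72); total interest £2,512.92.
Payments saved = 63 − 40 = 23.

23 fewer payments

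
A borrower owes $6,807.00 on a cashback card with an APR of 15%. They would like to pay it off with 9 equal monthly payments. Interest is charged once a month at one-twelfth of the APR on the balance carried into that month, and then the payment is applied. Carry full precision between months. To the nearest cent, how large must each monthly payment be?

Monthly rate r = 15%/12 = 1.25% = 0.0125.
Level-payment amortization: P = B₀·r / (1 − (1+r)^(−n)) = 6807.00·0.0125 / (1 − 1.0125^(−9)).
Denominator 1 − (1+r)^(−9) = 0.105779312.
P = 85.0875 / 0.105779312 ≈ 804.39.

$804.39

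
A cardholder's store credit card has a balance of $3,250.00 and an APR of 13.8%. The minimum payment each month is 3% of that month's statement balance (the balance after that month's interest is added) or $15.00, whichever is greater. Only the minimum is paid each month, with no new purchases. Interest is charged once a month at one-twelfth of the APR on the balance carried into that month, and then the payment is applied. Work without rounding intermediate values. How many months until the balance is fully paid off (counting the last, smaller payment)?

Monthly rate r = 13.8%/12 = 1.15% = 0.0115.
While 3% of the post-interest balance exceeds $15.00, each month B ← (B·(1+r))·(1 − 0.03), i.e. B shrinks by the factor (1+r)·0.97 = 0.98115.
This holds for months 1–99. Entering month 100 the balance is $494.21; 3% of the post-interest balance is now below $15.00, so the flat $15.00 minimum applies from here.
From month 100 a fixed $15.00 at rate r clears $494.21 in 42 more payments. Total: 99 + 42 = 141 months.

141 months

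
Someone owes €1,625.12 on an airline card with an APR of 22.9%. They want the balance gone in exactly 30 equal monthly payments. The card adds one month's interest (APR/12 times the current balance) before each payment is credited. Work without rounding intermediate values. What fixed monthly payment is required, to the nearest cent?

Monthly rate r = 22.9%/12 = 1.90833% = 0.0190833.
Level-payment amortization: P = B₀·r / (1 − (1+r)^(−n)) = 1625.12·0.0190833 / (1 − 1.01908^(−30)).
Denominator 1 − (1+r)^(−30) = 0.432835511.
P = 31.0127 / 0.432835511 ≈ 71.65.

€71.65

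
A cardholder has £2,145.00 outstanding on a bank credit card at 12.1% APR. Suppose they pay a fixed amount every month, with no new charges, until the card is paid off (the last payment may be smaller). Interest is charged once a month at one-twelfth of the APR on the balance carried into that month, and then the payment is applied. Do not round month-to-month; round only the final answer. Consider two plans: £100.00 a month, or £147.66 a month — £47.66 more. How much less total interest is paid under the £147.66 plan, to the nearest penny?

Monthly rate r = 12.1%/12 = 1.00833% = 0.0100833.
At £100.00/mo: n = ⌈−ln(1 − rB₀/P)/ln(1+r)⌉ = 25 payments (last £29.26); total interest = total paid − £2,145.00 = £284.26.
At £147.66/mo: 16 payments (last £116.25); total interest £186.15.
Interest saved = £284.26 − £186.15 = £98.11.

£98.11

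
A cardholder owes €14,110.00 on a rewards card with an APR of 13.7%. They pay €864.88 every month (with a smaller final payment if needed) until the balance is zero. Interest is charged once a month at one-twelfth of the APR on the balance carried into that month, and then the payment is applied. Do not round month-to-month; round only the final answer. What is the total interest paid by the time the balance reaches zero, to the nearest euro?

Monthly rate r = 13.7%/12 = 1.14167% = 0.0114167.
Payoff takes n = ⌈−ln(1 − rB₀/P)/ln(1+r)⌉ = ⌈18.156⌉ = 19 payments; the last is €135.79.
Total paid = 18·€864.88 + €135.79 = €15,703.63.
Total interest = total paid − principal = €15,703.63 − €14,110.00 = €1,593.63.

€1,594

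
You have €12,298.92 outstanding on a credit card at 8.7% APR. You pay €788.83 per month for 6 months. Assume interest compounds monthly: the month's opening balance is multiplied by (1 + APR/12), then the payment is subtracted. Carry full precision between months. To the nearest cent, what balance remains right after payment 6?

Monthly rate r = 8.7%/12 = 0.725% = 0.00725.
Each month: B ← B·(1+r) − €788.83.
Month 1: interest €89.17; balance after payment €11,599.26.
Month 2: interest €84.09; balance after payment €10,894.52.
Month 3: interest €78.99; balance after payment €10,184.68.
Month 4: interest €73.84; balance after payment €9,469.69.
Month 5: interest €68.66; balance after payment €8,749.51.
Month 6: interest €63.43; balance after payment €8,024.12.

€8,024.12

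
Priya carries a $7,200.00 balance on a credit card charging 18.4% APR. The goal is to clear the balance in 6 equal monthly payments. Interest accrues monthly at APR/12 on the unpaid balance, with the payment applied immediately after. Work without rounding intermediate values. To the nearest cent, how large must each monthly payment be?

$1,265.22

Monthly rate r = 18.4%/12 = 1.53333% = 0.0153333.
Level-payment amortization: P = B₀·r / (1 − (1+r)^(−n)) = 7200.00·0.0153333 / (1 − 1.01533^(−6)).
Denominator 1 − (1+r)^(−6) = 0.0872577916.
P = 110.4 / 0.0872577916 ≈ 1265.22.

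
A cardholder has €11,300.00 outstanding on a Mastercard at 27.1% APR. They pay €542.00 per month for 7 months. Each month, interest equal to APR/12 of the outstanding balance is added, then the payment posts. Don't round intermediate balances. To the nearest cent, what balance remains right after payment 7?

€9,151.09

Monthly rate r = 27.1%/12 = 2.25833% = 0.0225833.
Each month: B ← B·(1+r) − €542.00.
Month 1: interest €255.19; balance after payment €11,013.19.
Month 2: interest €248.71; balance after payment €10,719.91.
Month 3: interest €242.09; balance after payment €10,420.00.
Month 4: interest €235.32; balance after payment €10,113.32.
Month 5: interest €228.39; balance after payment €9,799.71.
Month 6: interest €221.31; balance after payment €9,479.02.
Month 7: interest €214.07; balance after payment €9,151.09.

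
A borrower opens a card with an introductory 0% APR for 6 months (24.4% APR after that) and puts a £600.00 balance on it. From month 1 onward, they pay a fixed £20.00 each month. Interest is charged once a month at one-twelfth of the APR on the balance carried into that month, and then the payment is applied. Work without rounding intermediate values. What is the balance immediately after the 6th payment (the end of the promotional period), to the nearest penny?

Promo months 1–6 at r₀ = 0%/12 = 0; months 7+ at r₁ = 24.4%/12 = 0.0203333.
After month 6 (no interest yet): B = £600.00 − 6·£20.00 = £480.00.

£480.00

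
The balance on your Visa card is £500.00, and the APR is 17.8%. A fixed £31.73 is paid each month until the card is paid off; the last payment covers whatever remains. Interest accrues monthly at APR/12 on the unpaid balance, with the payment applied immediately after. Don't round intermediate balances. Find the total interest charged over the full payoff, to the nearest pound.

Monthly rate r = 17.8%/12 = 1.48333% = 0.0148333.
Payoff takes n = ⌈−ln(1 − rB₀/P)/ln(1+r)⌉ = ⌈18.081⌉ = 19 payments; the last is £2.60.
Total paid = 18·£31.73 + £2.60 = £573.74.
Total interest = total paid − principal = £573.74 − £500.00 = £73.74.

£74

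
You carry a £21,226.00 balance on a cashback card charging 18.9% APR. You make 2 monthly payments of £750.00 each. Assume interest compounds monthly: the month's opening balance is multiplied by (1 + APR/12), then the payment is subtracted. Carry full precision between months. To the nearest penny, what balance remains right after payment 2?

£20,388.07

Monthly rate r = 18.9%/12 = 1.575% = 0.01575.
Each month: B ← B·(1+r) − £750.00.
Month 1: interest £334.31; balance after payment £20,810.31.
Month 2: interest £327.76; balance after payment £20,388.07.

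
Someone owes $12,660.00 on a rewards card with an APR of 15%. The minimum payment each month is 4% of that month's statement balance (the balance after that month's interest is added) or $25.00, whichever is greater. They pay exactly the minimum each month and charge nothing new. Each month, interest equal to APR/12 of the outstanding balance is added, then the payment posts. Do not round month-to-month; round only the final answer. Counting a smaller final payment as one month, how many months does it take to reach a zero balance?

137 months

Monthly rate r = 15%/12 = 1.25% = 0.0125.
While 4% of the post-interest balance exceeds $25.00, each month B ← (B·(1+r))·(1 − 0.04), i.e. B shrinks by the factor (1+r)·0.96 = 0.972.
This holds for months 1–107. Entering month 108 the balance is $606.35; 4% of the post-interest balance is now below $25.00, so the flat $25.00 minimum applies from here.
From month 108 a fixed $25.00 at rate r clears $606.35 in 30 more payments. Total: 107 + 30 = 137 months.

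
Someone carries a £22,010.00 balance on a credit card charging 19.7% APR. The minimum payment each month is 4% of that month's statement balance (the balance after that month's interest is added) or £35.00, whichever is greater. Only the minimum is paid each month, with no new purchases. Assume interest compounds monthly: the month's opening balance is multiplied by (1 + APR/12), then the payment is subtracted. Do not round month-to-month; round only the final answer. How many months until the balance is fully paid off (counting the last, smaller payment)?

164 months

Monthly rate r = 19.7%/12 = 1.64167% = 0.0164167.
While 4% of the post-interest balance exceeds £35.00, each month B ← (B·(1+r))·(1 − 0.04), i.e. B shrinks by the factor (1+r)·0.96 = 0.97576.
This holds for months 1–133. Entering month 134 the balance is £841.86; 4% of the post-interest balance is now below £35.00, so the flat £35.00 minimum applies from here.
From month 134 a fixed £35.00 at rate r clears £841.86 in 31 more payments. Total: 133 + 31 = 164 months.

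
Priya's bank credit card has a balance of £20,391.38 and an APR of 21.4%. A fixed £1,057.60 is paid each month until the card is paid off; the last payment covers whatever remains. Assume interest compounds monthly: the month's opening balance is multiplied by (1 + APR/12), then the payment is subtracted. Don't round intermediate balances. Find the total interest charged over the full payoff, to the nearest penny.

Monthly rate r = 21.4%/12 = 1.78333% = 0.0178333.
Payoff takes n = ⌈−ln(1 − rB₀/P)/ln(1+r)⌉ = ⌈23.837⌉ = 24 payments; the last is £886.78.
Total paid = 23·£1,057.60 + £886.78 = £25,211.58.
Total interest = total paid − principal = £25,211.58 − £20,391.38 = £4,820.20.

£4,820.20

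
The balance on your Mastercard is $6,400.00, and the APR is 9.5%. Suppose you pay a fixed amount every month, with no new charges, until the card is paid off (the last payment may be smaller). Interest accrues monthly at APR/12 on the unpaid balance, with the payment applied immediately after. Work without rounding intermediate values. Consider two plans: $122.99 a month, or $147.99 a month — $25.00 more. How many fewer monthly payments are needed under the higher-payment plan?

Monthly rate r = 9.5%/12 = 0.791667% = 0.00791667.
At $122.99/mo: n = ⌈−ln(1 − rB₀/P)/ln(1+r)⌉ = 68 payments (last $41.10); total interest = total paid − $6,400.00 = $1,881.43.
At $147.99/mo: 54 payments (last $22.12); total interest $1,465.59.
Payments saved = 68 − 54 = 14.

14 fewer payments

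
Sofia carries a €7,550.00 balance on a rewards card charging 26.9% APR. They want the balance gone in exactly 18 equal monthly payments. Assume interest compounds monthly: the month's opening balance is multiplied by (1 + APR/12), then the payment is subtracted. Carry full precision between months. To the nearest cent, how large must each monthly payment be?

€514.36

Monthly rate r = 26.9%/12 = 2.24167% = 0.0224167.
Level-payment amortization: P = B₀·r / (1 − (1+r)^(−n)) = 7550.00·0.0224167 / (1 − 1.02242^(−18)).
Denominator 1 − (1+r)^(−18) = 0.32903876.
P = 169.246 / 0.32903876 ≈ 514.36.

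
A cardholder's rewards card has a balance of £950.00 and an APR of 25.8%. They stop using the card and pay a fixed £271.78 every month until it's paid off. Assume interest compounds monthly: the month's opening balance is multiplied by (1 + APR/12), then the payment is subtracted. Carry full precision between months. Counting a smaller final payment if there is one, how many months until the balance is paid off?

Monthly rate r = 25.8%/12 = 2.15% = 0.0215.
Recurrence: B ← B·(1+r) − £271.78.
Month 1: interest £20.43; balance after payment £698.64.
Month 2: interest £15.02; balance after payment £441.89.
Month 3: interest £9.50; balance after payment £179.61.
Month 4: interest £3.86; balance after payment £0.00.

4 months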